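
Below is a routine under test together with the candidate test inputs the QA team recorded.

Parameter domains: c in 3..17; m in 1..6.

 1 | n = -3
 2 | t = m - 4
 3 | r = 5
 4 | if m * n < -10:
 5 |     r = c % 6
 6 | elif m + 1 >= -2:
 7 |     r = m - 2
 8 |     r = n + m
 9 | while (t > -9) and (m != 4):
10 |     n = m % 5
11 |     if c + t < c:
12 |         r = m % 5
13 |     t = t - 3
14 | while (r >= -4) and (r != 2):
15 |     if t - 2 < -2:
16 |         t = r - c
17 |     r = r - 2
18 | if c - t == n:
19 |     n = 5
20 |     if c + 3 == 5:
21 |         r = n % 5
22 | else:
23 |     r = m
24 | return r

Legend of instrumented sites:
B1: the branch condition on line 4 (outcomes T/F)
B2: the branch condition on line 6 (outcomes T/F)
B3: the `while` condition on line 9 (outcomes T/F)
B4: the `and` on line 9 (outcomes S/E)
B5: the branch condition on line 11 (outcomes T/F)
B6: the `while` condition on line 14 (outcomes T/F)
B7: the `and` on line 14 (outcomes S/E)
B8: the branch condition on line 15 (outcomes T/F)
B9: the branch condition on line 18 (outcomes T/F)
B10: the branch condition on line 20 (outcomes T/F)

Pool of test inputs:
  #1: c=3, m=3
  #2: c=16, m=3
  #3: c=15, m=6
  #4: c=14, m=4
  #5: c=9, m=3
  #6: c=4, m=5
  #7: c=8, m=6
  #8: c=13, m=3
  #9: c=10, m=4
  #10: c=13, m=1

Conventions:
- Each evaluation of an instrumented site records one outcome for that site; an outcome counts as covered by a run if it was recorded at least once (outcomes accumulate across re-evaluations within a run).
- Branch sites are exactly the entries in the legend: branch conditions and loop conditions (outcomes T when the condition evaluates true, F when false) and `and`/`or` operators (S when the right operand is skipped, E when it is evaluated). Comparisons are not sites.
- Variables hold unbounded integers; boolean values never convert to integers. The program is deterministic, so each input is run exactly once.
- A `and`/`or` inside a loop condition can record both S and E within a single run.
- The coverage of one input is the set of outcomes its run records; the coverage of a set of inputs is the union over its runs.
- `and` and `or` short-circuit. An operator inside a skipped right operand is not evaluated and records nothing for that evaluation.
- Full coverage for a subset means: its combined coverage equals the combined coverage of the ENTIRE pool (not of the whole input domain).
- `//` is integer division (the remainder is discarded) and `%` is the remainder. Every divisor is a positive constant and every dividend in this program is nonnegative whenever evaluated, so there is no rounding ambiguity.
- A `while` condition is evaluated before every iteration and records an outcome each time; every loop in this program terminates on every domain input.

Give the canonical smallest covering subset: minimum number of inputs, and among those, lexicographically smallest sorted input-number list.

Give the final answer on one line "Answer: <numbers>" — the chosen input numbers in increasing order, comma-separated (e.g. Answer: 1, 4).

test 1 (c=3, m=3) hits B1=F, B2=T, B3=T, B3=F, B4=S, B4=E, B5=T, B6=T, B6=F, B7=S, B7=E, B8=T, B8=F, B9=T, B10=F
test 2 (c=16, m=3) hits B1=F, B2=T, B3=T, B3=F, B4=S, B4=E, B5=T, B6=T, B6=F, B7=S, B7=E, B8=T, B9=F
test 3 (c=15, m=6) hits B1=T, B3=T, B3=F, B4=S, B4=E, B5=T, B5=F, B6=T, B6=F, B7=S, B7=E, B8=T, B9=F
test 4 (c=14, m=4) hits B1=T, B3=F, B4=E, B6=F, B7=E, B9=F
test 5 (c=9, m=3) hits B1=F, B2=T, B3=T, B3=F, B4=S, B4=E, B5=T, B6=T, B6=F, B7=S, B7=E, B8=T, B9=F
test 6 (c=4, m=5) hits B1=T, B3=T, B3=F, B4=S, B4=E, B5=T, B5=F, B6=T, B6=F, B7=S, B7=E, B8=T, B9=F
test 7 (c=8, m=6) hits B1=T, B3=T, B3=F, B4=S, B4=E, B5=T, B5=F, B6=T, B6=F, B7=S, B7=E, B8=T, B9=F
test 8 (c=13, m=3) hits B1=F, B2=T, B3=T, B3=F, B4=S, B4=E, B5=T, B6=T, B6=F, B7=S, B7=E, B8=T, B9=F
test 9 (c=10, m=4) hits B1=T, B3=F, B4=E, B6=T, B6=F, B7=E, B8=F, B9=F
test 10 (c=13, m=1) hits B1=F, B2=T, B3=T, B3=F, B4=S, B4=E, B5=T, B6=T, B6=F, B7=S, B7=E, B8=T, B9=F
together the pool reaches 18 outcomes: B1=T, B1=F, B2=T, B3=T, B3=F, B4=S, B4=E, B5=T, B5=F, B6=T, B6=F, B7=S, B7=E, B8=T, B8=F, B9=T, B9=F, B10=F
size 1 is not enough: best union over all size-1 subsets is 15/18
the canonical winner is {1, 3}: size 2, full 18-outcome coverage, earliest index list among size-2 covers

Answer: 1, 3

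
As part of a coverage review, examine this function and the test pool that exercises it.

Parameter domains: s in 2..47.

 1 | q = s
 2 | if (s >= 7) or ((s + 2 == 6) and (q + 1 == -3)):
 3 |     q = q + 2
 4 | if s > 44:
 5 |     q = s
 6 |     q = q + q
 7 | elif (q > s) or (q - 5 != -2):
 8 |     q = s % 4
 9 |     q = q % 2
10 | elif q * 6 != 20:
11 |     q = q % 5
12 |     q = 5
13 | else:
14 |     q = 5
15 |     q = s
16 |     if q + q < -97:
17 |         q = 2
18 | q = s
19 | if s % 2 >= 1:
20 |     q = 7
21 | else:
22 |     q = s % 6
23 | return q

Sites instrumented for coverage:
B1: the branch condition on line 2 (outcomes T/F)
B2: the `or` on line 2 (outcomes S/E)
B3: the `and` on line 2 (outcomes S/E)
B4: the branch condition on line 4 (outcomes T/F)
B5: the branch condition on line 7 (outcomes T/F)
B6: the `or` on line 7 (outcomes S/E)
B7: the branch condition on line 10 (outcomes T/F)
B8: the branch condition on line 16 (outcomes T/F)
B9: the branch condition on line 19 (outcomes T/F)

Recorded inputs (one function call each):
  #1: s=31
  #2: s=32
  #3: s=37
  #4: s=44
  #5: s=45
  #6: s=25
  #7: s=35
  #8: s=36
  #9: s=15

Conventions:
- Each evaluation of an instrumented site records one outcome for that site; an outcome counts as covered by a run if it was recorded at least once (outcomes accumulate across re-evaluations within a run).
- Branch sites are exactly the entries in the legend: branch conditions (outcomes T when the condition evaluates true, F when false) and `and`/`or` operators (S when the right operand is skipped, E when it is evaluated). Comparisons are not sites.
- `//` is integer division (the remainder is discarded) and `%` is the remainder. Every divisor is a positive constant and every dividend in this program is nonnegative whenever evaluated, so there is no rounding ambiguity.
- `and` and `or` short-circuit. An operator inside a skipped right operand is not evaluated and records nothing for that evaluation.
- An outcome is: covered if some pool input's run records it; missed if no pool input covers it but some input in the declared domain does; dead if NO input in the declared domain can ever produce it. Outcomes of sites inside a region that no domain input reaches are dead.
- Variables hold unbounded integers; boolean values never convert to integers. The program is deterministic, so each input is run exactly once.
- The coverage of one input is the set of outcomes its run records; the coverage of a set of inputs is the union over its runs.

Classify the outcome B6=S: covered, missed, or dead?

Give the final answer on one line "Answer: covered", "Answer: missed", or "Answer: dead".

B6=S is recorded by pool input(s) 1, 2, 3, 4, 6, 7, 8, 9 -> covered

Answer: covered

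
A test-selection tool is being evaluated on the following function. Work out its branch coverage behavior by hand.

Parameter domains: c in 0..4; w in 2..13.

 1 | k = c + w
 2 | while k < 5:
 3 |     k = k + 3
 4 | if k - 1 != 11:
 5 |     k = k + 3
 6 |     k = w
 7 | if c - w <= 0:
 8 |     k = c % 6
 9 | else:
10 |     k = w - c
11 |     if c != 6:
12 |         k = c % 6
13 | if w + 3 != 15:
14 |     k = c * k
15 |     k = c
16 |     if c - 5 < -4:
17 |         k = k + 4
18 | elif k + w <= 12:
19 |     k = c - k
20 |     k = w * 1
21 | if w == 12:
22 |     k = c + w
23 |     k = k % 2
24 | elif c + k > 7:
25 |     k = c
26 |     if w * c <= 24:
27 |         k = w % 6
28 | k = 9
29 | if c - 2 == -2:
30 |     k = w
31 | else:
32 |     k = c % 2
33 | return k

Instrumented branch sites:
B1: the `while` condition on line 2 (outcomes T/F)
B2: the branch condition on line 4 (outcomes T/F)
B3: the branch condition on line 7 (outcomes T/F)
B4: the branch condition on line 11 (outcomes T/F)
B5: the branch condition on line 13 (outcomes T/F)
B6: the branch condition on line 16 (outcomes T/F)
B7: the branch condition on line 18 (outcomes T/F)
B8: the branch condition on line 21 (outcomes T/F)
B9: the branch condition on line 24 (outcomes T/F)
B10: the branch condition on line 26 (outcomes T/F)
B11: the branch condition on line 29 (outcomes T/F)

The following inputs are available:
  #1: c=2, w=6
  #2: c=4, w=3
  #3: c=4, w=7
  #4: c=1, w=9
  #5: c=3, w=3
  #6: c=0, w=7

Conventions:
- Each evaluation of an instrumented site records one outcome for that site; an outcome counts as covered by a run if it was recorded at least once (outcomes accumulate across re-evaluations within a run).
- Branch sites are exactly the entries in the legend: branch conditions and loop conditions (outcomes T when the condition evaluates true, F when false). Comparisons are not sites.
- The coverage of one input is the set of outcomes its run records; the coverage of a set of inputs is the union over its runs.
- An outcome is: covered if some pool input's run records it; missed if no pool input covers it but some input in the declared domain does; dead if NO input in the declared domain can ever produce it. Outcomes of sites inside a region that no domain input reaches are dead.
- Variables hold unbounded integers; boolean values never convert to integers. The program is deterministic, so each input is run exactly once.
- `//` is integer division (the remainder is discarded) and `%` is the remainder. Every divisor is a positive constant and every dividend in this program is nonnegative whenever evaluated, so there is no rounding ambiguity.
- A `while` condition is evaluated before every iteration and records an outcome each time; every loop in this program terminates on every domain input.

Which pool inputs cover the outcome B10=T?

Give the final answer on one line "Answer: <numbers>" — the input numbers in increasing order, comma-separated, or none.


input #1 (c=2, w=6): does not produce B10=T
input #2 (c=4, w=3): produces B10=T
input #3 (c=4, w=7): does not produce B10=T
input #4 (c=1, w=9): does not produce B10=T
input #5 (c=3, w=3): does not produce B10=T
input #6 (c=0, w=7): does not produce B10=T
Answer: 2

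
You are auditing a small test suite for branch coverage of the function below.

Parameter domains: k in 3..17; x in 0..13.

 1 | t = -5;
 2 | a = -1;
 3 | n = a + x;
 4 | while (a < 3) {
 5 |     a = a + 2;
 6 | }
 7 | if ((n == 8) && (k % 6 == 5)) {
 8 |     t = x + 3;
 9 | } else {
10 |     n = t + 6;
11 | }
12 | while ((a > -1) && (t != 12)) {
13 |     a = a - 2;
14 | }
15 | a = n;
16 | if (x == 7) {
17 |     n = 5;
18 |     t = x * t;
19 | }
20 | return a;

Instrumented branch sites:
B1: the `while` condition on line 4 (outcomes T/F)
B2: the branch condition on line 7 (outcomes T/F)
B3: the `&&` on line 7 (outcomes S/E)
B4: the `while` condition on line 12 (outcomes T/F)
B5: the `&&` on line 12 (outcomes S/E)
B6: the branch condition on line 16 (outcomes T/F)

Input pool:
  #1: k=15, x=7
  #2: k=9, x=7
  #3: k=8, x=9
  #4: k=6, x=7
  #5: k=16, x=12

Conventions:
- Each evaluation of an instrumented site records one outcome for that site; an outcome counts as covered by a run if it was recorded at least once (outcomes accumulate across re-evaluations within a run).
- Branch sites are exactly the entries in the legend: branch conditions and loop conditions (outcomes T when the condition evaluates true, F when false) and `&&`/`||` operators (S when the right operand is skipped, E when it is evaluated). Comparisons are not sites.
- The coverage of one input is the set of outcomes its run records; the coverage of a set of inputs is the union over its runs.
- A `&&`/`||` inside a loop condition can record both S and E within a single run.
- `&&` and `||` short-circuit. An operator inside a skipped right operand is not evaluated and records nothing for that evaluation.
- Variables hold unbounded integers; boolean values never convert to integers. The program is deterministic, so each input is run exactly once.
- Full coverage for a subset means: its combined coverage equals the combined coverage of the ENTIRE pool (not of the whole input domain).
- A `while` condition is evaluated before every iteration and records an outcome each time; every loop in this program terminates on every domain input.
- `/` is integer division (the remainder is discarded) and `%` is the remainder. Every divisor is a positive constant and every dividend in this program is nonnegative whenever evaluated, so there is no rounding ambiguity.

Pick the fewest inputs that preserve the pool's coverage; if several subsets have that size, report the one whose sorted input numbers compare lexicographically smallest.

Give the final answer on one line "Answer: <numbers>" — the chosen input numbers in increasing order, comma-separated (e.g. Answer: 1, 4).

run #1 (k=15, x=7) runs B1->T, B1->T, B1->F, B3->S, B2->F, B5->E, B4->T, B5->E, B4->T, B5->S, B4->F, B6->T; records B1=T, B1=F, B2=F, B3=S, B4=T, B4=F, B5=S, B5=E, B6=T
run #2 (k=9, x=7) runs B1->T, B1->T, B1->F, B3->S, B2->F, B5->E, B4->T, B5->E, B4->T, B5->S, B4->F, B6->T; records B1=T, B1=F, B2=F, B3=S, B4=T, B4=F, B5=S, B5=E, B6=T
run #3 (k=8, x=9) runs B1->T, B1->T, B1->F, B3->E, B2->F, B5->E, B4->T, B5->E, B4->T, B5->S, B4->F, B6->F; records B1=T, B1=F, B2=F, B3=E, B4=T, B4=F, B5=S, B5=E, B6=F
run #4 (k=6, x=7) runs B1->T, B1->T, B1->F, B3->S, B2->F, B5->E, B4->T, B5->E, B4->T, B5->S, B4->F, B6->T; records B1=T, B1=F, B2=F, B3=S, B4=T, B4=F, B5=S, B5=E, B6=T
run #5 (k=16, x=12) runs B1->T, B1->T, B1->F, B3->S, B2->F, B5->E, B4->T, B5->E, B4->T, B5->S, B4->F, B6->F; records B1=T, B1=F, B2=F, B3=S, B4=T, B4=F, B5=S, B5=E, B6=F
together the pool reaches 11 outcomes: B1=T, B1=F, B2=F, B3=S, B3=E, B4=T, B4=F, B5=S, B5=E, B6=T, B6=F
every size-1 subset falls short of the 11 outcomes (best: 9/11)
inputs {1, 3} (size 2) cover everything; no size-2 subset with a lexicographically smaller index list covers all 11

Answer: 1, 3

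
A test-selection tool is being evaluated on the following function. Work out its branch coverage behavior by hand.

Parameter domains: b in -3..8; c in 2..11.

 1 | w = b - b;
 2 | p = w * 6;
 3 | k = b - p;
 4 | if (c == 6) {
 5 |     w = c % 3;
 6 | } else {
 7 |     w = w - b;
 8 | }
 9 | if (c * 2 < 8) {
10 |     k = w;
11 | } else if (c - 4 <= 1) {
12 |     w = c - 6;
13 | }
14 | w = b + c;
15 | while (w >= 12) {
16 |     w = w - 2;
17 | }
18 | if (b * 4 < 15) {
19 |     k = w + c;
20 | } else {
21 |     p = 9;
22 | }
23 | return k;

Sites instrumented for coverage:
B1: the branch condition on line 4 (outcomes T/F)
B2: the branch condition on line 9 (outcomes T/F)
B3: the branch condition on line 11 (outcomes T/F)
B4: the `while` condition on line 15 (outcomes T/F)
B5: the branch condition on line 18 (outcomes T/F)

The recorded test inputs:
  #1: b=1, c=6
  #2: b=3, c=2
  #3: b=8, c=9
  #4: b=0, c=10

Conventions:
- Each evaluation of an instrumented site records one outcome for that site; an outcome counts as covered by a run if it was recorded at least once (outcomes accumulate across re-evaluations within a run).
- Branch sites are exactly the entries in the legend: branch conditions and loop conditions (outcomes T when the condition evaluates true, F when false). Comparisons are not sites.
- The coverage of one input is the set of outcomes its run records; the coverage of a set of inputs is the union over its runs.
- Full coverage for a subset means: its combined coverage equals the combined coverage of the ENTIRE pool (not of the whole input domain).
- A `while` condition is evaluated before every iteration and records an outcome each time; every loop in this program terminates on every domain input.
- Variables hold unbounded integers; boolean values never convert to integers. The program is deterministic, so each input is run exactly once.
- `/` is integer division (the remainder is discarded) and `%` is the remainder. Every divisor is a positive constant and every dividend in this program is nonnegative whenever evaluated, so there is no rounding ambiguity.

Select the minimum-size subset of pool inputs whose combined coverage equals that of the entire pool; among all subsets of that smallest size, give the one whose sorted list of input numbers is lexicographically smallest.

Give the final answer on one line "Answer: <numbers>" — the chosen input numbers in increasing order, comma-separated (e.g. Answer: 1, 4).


#1 (b=1, c=6) -> B1->T, B2->F, B3->F, B4->F, B5->T; covered: B1=T, B2=F, B3=F, B4=F, B5=T
#2 (b=3, c=2) -> B1->F, B2->T, B4->F, B5->T; covered: B1=F, B2=T, B4=F, B5=T
#3 (b=8, c=9) -> B1->F, B2->F, B3->F, B4->T, B4->T, B4->T, B4->F, B5->F; covered: B1=F, B2=F, B3=F, B4=T, B4=F, B5=F
#4 (b=0, c=10) -> B1->F, B2->F, B3->F, B4->F, B5->T; covered: B1=F, B2=F, B3=F, B4=F, B5=T
union over all inputs: B1=T, B1=F, B2=T, B2=F, B3=F, B4=T, B4=F, B5=T, B5=F (9 outcomes)
size 1 is not enough: best union over all size-1 subsets is 6/9
size 2 is not enough: best union over all size-2 subsets is 8/9
the canonical winner is {1, 2, 3}: size 3, full 9-outcome coverage, earliest index list among size-3 covers
Answer: 1, 2, 3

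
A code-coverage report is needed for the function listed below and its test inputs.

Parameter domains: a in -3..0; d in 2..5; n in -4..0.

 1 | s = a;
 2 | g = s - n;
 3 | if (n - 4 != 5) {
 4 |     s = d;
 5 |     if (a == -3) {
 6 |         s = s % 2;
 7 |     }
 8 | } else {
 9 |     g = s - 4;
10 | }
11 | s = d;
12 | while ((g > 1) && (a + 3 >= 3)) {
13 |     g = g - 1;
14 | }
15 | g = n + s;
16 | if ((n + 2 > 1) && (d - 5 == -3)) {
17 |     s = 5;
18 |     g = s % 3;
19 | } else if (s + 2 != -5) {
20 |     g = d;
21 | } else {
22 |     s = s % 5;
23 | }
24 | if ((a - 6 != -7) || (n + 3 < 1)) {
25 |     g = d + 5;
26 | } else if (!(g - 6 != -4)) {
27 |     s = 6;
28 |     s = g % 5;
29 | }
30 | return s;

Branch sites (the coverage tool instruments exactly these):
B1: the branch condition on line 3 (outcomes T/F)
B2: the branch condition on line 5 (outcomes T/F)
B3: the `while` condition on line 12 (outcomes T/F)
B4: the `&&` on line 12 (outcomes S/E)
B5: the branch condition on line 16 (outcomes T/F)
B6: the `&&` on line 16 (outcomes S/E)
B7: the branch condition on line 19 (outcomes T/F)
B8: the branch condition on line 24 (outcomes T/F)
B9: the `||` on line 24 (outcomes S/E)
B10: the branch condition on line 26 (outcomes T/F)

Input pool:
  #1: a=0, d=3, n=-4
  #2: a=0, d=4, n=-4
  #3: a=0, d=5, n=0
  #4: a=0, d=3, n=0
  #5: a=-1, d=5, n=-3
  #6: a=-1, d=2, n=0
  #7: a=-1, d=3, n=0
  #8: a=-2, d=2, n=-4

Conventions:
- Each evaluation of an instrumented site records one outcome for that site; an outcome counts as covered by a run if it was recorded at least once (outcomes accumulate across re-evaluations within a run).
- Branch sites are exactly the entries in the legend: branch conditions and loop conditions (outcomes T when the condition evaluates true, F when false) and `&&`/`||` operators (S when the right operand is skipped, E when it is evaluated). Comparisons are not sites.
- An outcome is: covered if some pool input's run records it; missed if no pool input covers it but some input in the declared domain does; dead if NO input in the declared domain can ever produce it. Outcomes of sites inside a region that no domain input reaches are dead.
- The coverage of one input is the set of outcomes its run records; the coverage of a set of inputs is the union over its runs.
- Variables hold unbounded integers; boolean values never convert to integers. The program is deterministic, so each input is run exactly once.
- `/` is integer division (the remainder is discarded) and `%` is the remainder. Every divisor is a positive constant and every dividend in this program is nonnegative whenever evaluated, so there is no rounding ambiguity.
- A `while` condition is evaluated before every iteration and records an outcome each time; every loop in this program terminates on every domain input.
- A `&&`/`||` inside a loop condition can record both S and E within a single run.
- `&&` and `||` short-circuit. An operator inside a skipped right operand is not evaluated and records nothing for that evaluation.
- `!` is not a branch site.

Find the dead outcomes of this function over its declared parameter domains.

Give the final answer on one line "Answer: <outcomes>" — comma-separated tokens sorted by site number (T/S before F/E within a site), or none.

sweeping the full domain (80 inputs) for each outcome:
  B1=F: no domain input ever produces it -> dead
  B7=F: no domain input ever produces it -> dead
  reachable outcomes have witnesses, e.g. B1=T (e.g. a=-3, d=2, n=-4), B2=T (e.g. a=-3, d=2, n=-4), B2=F (e.g. a=-2, d=2, n=-4), B3=T (e.g. a=0, d=2, n=-4)

Answer: B1=F, B7=F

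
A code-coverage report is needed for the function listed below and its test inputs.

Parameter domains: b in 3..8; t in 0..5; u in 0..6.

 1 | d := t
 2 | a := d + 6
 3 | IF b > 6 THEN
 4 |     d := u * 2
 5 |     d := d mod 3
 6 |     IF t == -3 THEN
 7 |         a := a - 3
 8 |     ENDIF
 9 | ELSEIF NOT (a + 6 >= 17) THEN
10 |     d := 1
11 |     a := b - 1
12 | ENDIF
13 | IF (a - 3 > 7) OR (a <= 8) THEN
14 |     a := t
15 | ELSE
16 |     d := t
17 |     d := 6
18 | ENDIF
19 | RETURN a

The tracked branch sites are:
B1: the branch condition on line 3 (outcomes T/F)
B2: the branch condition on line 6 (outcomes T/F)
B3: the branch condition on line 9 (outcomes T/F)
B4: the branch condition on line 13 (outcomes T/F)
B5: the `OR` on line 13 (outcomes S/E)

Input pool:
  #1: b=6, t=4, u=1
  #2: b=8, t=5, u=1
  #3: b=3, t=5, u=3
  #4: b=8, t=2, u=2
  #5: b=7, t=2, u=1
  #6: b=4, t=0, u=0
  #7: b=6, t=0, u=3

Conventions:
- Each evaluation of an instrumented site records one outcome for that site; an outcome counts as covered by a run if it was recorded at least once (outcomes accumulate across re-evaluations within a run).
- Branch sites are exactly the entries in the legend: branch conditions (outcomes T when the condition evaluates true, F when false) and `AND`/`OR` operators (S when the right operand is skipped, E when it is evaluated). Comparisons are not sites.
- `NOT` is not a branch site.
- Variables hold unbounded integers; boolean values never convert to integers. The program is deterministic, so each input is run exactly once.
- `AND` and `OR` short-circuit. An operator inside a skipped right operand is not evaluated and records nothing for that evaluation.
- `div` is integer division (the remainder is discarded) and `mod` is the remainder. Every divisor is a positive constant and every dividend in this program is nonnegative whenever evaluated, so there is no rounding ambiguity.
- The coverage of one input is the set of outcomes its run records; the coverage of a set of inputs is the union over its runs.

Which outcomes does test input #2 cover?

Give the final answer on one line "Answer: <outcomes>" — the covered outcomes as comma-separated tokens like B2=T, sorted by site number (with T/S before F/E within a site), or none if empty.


Event log for input #2 (b=8, t=5, u=1):
  B1->T, B2->F, B5->S, B4->T
collecting distinct outcomes: B1=T, B2=F, B4=T, B5=S
Answer: B1=T, B2=F, B4=T, B5=S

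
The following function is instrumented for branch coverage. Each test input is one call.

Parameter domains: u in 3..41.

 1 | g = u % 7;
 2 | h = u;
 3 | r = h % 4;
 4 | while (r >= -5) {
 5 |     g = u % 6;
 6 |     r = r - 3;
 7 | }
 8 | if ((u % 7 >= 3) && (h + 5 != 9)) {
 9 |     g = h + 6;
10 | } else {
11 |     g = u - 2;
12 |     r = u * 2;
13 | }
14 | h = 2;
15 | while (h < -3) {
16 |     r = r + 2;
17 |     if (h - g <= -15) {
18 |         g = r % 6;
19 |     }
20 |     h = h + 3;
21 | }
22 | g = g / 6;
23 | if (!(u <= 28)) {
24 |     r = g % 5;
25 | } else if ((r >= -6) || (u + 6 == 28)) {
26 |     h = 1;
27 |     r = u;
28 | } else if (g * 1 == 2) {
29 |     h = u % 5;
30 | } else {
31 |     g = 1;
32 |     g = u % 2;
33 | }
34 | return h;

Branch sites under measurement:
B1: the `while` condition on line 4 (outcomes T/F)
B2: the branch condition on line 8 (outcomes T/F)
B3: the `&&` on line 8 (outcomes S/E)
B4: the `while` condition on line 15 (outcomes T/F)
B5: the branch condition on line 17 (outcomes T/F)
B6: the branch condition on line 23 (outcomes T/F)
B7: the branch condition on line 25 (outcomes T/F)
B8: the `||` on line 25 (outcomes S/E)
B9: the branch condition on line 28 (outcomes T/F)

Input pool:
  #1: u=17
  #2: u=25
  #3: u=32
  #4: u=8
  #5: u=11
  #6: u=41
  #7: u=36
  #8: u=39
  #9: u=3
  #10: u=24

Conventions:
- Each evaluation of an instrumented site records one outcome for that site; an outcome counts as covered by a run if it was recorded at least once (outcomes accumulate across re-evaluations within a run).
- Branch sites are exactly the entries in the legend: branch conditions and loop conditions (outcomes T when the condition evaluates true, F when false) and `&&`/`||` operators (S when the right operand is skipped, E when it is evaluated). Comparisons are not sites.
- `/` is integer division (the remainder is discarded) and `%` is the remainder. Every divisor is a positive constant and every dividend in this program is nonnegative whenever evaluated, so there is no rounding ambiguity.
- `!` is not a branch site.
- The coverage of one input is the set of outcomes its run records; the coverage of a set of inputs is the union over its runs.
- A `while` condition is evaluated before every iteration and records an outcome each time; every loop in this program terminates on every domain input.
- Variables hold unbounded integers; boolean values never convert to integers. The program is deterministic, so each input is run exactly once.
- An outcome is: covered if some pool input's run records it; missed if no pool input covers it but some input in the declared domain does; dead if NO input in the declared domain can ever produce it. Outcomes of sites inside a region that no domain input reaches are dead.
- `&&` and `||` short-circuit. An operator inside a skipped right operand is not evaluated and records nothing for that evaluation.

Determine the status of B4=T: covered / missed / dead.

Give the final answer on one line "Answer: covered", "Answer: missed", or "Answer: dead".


no pool input records B4=T
checking all 39 inputs in the declared domain: B4=T is never recorded -> dead
Answer: dead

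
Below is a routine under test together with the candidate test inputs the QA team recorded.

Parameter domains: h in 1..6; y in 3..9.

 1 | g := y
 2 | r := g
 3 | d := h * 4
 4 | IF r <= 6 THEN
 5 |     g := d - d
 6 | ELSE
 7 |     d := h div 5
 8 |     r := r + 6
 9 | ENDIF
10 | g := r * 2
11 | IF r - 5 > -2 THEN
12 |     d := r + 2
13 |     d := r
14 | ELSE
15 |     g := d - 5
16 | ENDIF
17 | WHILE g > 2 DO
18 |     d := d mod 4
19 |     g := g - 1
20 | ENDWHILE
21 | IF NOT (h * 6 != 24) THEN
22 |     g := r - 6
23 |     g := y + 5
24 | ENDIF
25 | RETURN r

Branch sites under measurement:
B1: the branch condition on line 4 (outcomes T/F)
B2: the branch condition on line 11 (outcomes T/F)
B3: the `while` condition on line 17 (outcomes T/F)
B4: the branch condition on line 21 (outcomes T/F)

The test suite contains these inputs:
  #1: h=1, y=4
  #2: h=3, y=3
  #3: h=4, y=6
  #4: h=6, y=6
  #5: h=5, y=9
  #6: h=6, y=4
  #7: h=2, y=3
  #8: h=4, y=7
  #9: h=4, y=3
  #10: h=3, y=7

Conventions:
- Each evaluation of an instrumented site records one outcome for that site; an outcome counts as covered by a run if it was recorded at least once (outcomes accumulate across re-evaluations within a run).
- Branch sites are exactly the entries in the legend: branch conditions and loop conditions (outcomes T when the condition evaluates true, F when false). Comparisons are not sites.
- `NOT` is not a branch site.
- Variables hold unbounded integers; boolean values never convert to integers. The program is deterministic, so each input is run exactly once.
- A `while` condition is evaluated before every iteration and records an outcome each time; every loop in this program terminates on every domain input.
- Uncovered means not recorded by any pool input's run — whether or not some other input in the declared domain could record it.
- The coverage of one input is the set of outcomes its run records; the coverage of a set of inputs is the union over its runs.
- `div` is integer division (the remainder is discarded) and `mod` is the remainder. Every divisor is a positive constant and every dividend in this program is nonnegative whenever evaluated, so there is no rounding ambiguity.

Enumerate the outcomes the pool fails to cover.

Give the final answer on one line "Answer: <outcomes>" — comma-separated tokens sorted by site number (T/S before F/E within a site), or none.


input #1, h=1, y=4: events B1->T, B2->T, B3->T, B3->T, B3->T, B3->T, B3->T, B3->T, B3->F, B4->F; outcomes B1=T, B2=T, B3=T, B3=F, B4=F
input #2, h=3, y=3: events B1->T, B2->F, B3->T, B3->T, B3->T, B3->T, B3->T, B3->F, B4->F; outcomes B1=T, B2=F, B3=T, B3=F, B4=F
input #3, h=4, y=6: events B1->T, B2->T, B3->T, B3->T, B3->T, B3->T, B3->T, B3->T, B3->T, B3->T, B3->T, B3->T, B3->F, B4->T; outcomes B1=T, B2=T, B3=T, B3=F, B4=T
input #4, h=6, y=6: events B1->T, B2->T, B3->T, B3->T, B3->T, B3->T, B3->T, B3->T, B3->T, B3->T, B3->T, B3->T, B3->F, B4->F; outcomes B1=T, B2=T, B3=T, B3=F, B4=F
input #5, h=5, y=9: events B1->F, B2->T, B3->T, B3->T, B3->T, B3->T, B3->T, B3->T, B3->T, B3->T, B3->T, B3->T, B3->T, B3->T, ...; outcomes B1=F, B2=T, B3=T, B3=F, B4=F
input #6, h=6, y=4: events B1->T, B2->T, B3->T, B3->T, B3->T, B3->T, B3->T, B3->T, B3->F, B4->F; outcomes B1=T, B2=T, B3=T, B3=F, B4=F
input #7, h=2, y=3: events B1->T, B2->F, B3->T, B3->F, B4->F; outcomes B1=T, B2=F, B3=T, B3=F, B4=F
input #8, h=4, y=7: events B1->F, B2->T, B3->T, B3->T, B3->T, B3->T, B3->T, B3->T, B3->T, B3->T, B3->T, B3->T, B3->T, B3->T, ...; outcomes B1=F, B2=T, B3=T, B3=F, B4=T
input #9, h=4, y=3: events B1->T, B2->F, B3->T, B3->T, B3->T, B3->T, B3->T, B3->T, B3->T, B3->T, B3->T, B3->F, B4->T; outcomes B1=T, B2=F, B3=T, B3=F, B4=T
input #10, h=3, y=7: events B1->F, B2->T, B3->T, B3->T, B3->T, B3->T, B3->T, B3->T, B3->T, B3->T, B3->T, B3->T, B3->T, B3->T, ...; outcomes B1=F, B2=T, B3=T, B3=F, B4=F
union over the pool: B1=T, B1=F, B2=T, B2=F, B3=T, B3=F, B4=T, B4=F
uncovered (0 of 8): none
Answer: none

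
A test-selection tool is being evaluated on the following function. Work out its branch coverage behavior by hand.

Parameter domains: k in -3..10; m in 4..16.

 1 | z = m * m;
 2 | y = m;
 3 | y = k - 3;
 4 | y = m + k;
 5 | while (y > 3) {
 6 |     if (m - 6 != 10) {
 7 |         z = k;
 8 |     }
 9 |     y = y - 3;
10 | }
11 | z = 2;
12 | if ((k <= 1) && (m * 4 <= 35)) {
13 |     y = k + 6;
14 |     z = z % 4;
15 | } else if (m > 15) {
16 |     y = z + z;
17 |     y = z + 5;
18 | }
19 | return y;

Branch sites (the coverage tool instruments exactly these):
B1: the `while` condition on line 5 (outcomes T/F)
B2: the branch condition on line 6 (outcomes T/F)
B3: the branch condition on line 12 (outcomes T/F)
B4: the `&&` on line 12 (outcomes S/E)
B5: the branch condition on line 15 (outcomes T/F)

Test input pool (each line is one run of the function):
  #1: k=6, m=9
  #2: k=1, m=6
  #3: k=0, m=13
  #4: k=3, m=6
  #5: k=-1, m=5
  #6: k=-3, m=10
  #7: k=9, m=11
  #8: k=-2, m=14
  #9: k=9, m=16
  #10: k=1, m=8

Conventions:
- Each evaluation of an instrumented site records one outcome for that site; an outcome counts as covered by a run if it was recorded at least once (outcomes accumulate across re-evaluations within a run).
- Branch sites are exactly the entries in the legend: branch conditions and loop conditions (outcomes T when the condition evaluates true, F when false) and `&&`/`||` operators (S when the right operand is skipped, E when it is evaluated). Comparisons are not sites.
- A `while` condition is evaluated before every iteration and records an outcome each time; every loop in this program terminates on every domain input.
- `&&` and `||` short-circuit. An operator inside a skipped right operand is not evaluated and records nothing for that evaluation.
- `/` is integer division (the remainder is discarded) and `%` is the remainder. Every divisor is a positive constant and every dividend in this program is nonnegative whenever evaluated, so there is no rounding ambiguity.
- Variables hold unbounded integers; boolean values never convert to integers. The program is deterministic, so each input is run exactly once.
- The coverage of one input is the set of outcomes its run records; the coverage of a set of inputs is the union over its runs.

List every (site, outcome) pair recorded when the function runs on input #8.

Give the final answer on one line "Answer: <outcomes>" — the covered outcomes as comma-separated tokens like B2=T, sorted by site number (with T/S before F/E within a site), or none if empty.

Running input #8 (k=-2, m=14), event by event:
  B1->T, B2->T, B1->T, B2->T, B1->T, B2->T, B1->F, B4->E, B3->F, B5->F
as a set, this run covers: B1=T, B1=F, B2=T, B3=F, B4=E, B5=F

Answer: B1=T, B1=F, B2=T, B3=F, B4=E, B5=F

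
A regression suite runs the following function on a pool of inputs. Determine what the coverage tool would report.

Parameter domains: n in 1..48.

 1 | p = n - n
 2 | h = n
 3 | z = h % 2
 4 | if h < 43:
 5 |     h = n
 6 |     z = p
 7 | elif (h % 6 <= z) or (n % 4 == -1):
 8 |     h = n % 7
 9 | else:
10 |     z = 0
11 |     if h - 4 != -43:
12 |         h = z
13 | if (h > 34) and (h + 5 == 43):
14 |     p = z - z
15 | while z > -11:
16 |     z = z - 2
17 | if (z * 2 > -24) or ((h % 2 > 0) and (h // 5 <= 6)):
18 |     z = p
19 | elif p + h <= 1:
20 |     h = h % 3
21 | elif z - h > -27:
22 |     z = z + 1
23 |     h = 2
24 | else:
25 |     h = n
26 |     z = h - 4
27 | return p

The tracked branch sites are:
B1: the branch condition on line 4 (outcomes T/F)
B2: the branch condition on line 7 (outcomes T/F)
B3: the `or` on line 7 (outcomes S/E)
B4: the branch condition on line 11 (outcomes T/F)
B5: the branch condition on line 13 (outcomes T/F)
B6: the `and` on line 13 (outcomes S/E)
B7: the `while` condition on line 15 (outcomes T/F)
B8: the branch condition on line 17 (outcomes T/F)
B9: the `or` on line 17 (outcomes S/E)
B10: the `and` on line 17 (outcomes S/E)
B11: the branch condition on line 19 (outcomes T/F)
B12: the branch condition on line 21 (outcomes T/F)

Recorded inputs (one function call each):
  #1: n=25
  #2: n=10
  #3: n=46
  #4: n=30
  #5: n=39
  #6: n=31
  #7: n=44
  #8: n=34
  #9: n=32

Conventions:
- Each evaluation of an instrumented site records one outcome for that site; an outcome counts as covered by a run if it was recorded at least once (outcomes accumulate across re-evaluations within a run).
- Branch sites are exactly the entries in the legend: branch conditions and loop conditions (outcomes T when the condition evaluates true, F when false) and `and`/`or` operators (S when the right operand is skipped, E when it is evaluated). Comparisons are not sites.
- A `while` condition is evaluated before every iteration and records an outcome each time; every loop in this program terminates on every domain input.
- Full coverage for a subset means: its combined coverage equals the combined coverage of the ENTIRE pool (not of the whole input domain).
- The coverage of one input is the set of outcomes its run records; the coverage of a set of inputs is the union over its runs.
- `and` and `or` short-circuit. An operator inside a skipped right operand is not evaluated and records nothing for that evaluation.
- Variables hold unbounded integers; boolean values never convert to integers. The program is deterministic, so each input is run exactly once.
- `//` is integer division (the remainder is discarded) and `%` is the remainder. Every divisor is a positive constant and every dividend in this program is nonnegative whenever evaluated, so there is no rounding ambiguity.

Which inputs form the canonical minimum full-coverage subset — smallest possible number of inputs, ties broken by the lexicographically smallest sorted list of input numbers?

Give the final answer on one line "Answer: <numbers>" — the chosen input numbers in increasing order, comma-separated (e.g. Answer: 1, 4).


#1 (n=25) -> B1->T, B6->S, B5->F, B7->T, B7->T, B7->T, B7->T, B7->T, B7->T, B7->F, B9->E, B10->E, B8->T; covered: B1=T, B5=F, B6=S, B7=T, B7=F, B8=T, B9=E, B10=E
#2 (n=10) -> B1->T, B6->S, B5->F, B7->T, B7->T, B7->T, B7->T, B7->T, B7->T, B7->F, B9->E, B10->S, B8->F, B11->F, ...; covered: B1=T, B5=F, B6=S, B7=T, B7=F, B8=F, B9=E, B10=S, B11=F, B12=T
#3 (n=46) -> B1->F, B3->E, B2->F, B4->T, B6->S, B5->F, B7->T, B7->T, B7->T, B7->T, B7->T, B7->T, B7->F, B9->E, ...; covered: B1=F, B2=F, B3=E, B4=T, B5=F, B6=S, B7=T, B7=F, B8=F, B9=E, B10=S, B11=T
#4 (n=30) -> B1->T, B6->S, B5->F, B7->T, B7->T, B7->T, B7->T, B7->T, B7->T, B7->F, B9->E, B10->S, B8->F, B11->F, ...; covered: B1=T, B5=F, B6=S, B7=T, B7=F, B8=F, B9=E, B10=S, B11=F, B12=F
#5 (n=39) -> B1->T, B6->E, B5->F, B7->T, B7->T, B7->T, B7->T, B7->T, B7->T, B7->F, B9->E, B10->E, B8->F, B11->F, ...; covered: B1=T, B5=F, B6=E, B7=T, B7=F, B8=F, B9=E, B10=E, B11=F, B12=F
#6 (n=31) -> B1->T, B6->S, B5->F, B7->T, B7->T, B7->T, B7->T, B7->T, B7->T, B7->F, B9->E, B10->E, B8->T; covered: B1=T, B5=F, B6=S, B7=T, B7=F, B8=T, B9=E, B10=E
#7 (n=44) -> B1->F, B3->E, B2->F, B4->T, B6->S, B5->F, B7->T, B7->T, B7->T, B7->T, B7->T, B7->T, B7->F, B9->E, ...; covered: B1=F, B2=F, B3=E, B4=T, B5=F, B6=S, B7=T, B7=F, B8=F, B9=E, B10=S, B11=T
#8 (n=34) -> B1->T, B6->S, B5->F, B7->T, B7->T, B7->T, B7->T, B7->T, B7->T, B7->F, B9->E, B10->S, B8->F, B11->F, ...; covered: B1=T, B5=F, B6=S, B7=T, B7=F, B8=F, B9=E, B10=S, B11=F, B12=F
#9 (n=32) -> B1->T, B6->S, B5->F, B7->T, B7->T, B7->T, B7->T, B7->T, B7->T, B7->F, B9->E, B10->S, B8->F, B11->F, ...; covered: B1=T, B5=F, B6=S, B7=T, B7=F, B8=F, B9=E, B10=S, B11=F, B12=F
pool-wide coverage (19 outcomes): B1=T, B1=F, B2=F, B3=E, B4=T, B5=F, B6=S, B6=E, B7=T, B7=F, B8=T, B8=F, B9=E, B10=S, B10=E, B11=T, B11=F, B12=T, B12=F
no size-1 subset reaches all 19 outcomes (best union: 12/19)
no size-2 subset reaches all 19 outcomes (best union: 17/19)
no size-3 subset reaches all 19 outcomes (best union: 18/19)
size 4: inputs {1, 2, 3, 5} cover all 19 outcomes, and no lexicographically smaller subset of this size does
Answer: 1, 2, 3, 5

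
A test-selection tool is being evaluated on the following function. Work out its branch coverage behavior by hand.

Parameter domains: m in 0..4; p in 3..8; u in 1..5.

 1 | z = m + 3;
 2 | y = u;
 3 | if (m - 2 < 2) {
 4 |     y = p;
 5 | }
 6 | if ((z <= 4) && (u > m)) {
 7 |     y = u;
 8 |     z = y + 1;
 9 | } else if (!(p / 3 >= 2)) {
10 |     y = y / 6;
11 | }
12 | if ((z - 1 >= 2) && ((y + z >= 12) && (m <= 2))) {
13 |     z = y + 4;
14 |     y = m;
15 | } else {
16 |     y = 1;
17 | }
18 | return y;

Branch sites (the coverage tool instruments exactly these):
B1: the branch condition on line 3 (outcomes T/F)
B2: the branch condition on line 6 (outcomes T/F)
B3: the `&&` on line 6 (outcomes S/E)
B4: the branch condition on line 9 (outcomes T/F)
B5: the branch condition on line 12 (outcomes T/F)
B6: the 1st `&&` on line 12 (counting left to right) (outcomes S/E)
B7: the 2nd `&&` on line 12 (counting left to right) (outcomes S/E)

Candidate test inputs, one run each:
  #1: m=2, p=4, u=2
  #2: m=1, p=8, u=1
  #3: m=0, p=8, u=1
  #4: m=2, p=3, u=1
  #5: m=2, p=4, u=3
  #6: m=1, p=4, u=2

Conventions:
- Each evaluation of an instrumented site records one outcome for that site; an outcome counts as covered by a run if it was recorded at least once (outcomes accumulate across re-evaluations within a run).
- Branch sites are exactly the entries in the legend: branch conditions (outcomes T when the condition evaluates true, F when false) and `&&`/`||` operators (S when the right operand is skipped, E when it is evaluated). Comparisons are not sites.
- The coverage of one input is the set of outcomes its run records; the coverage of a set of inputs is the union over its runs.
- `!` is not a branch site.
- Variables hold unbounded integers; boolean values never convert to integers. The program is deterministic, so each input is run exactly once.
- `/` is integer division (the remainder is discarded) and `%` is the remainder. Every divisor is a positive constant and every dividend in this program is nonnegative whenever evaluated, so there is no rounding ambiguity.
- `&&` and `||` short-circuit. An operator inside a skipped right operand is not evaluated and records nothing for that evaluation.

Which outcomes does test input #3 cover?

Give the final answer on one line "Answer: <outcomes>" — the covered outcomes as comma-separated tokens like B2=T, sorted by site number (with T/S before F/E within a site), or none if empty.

Tracing the run of input #3 (m=0, p=8, u=1):
  B1->T, B3->E, B2->T, B6->S, B5->F
collecting distinct outcomes: B1=T, B2=T, B3=E, B5=F, B6=S

Answer: B1=T, B2=T, B3=E, B5=F, B6=S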